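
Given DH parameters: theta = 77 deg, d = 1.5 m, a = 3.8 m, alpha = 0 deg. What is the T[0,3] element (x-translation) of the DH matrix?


T[0,3] = a * cos(theta)
= 3.8 * cos(77 deg)
= 3.8 * 0.225
= 0.8548


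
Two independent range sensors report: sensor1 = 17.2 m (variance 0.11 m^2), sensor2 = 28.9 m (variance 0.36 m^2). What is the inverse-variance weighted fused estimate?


w1 = (1/var1) / (1/var1 + 1/var2)
   = 9.0909 / (9.0909 + 2.7778) = 0.766
w2 = 1 - w1 = 0.234
fused = w1*s1 + w2*s2 = 13.1745 + 6.7638
= 19.9383 m


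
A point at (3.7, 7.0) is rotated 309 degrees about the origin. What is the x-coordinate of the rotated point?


x' = x*cos(theta) - y*sin(theta)
cos(309 deg) = 0.6293, sin(309 deg) = -0.7771
x' = 3.7 * 0.6293 - 7.0 * -0.7771
= 2.3285 - -5.44
= 7.7685


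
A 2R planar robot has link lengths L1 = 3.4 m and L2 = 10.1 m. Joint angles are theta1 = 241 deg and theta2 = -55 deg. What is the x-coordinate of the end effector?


Convert angles to radians: theta1 = 4.2062, theta2 = -0.9599
x = L1*cos(theta1) + L2*cos(theta1+theta2)
x = -1.6484 + -10.0447
x = -11.693


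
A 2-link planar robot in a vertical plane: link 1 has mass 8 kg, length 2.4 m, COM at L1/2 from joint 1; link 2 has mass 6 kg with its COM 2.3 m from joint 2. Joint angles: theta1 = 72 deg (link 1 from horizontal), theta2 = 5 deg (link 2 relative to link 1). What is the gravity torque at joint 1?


Horizontal distance from joint 1 to link-1 COM:
  x_c1 = (L1/2)*cos(t1) = 1.2 * 0.309 = 0.3708 m
Horizontal distance from joint 1 to link-2 COM:
  x_c2 = L1*cos(t1) + Lc2*cos(t1+t2)
       = 2.4*0.309 + 2.3*0.225 = 1.259 m
tau1 = m1*g*x_c1 + m2*g*x_c2
     = 8*9.81*0.3708 + 6*9.81*1.259
     = 29.102 + 74.1064
     = 103.2084 Nm


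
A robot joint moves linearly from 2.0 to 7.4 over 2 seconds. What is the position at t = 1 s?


s = t/T = 1/2 = 0.5
p(t) = p0 + (pf-p0)*s
= 2.0 + (7.4 - 2.0) * 0.5
= 4.7


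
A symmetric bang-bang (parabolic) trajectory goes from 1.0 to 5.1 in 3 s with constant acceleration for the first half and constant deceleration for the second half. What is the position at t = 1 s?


Symmetric rest-to-rest: each phase covers (pf-p0)/2 in time T/2. 0.5*a*(T/2)^2 = (pf-p0)/2 => a = 4*(pf-p0)/T^2
a = 4*(5.1-1.0)/3^2 = 1.8222
t = 1 is in the acceleration phase (t <= T/2).
p = p0 + 0.5*a*t^2 = 1.0 + 0.5*1.8222*1^2
= 1.9111


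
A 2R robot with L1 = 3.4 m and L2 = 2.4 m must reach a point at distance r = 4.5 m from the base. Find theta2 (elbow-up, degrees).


cos(theta2) = (r^2 - L1^2 - L2^2) / (2*L1*L2)
cos(theta2) = (20.25 - 11.56 - 5.76) / 16.32
cos(theta2) = 0.179534
theta2 = 79.6574 degrees


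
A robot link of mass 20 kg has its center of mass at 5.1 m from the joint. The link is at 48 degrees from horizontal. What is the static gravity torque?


tau = m*g*L*cos(angle)
= 20 * 9.81 * 5.1 * cos(48 deg)
= 20 * 9.81 * 5.1 * 0.6691
= 669.5455 Nm


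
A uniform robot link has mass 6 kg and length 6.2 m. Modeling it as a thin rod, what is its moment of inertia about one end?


I = (1/3) * m * L^2
= (1/3) * 6 * 6.2^2
= 0.333333 * 6 * 38.44
= 76.88 kg*m^2


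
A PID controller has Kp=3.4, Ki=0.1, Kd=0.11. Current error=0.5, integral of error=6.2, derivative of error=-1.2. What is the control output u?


u = Kp*e + Ki*int(e) + Kd*de/dt
= 3.4*0.5 + 0.1*6.2 + 0.11*(-1.2)
= 1.7 + 0.62 + -0.132
= 2.188


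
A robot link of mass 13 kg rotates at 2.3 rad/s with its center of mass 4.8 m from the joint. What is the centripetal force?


F = m * omega^2 * r
= 13 * 2.3^2 * 4.8
= 13 * 5.29 * 4.8
= 330.096 N


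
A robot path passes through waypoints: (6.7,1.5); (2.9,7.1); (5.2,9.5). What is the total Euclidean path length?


Segment lengths:
  seg1 = sqrt((-3.8)^2 + (5.6)^2) = 6.7676
  seg2 = sqrt((2.3)^2 + (2.4)^2) = 3.3242
Total = 10.0917


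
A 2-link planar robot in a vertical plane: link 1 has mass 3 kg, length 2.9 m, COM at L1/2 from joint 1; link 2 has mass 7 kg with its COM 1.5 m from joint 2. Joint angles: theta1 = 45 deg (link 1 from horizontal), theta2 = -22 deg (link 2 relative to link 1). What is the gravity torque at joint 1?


Horizontal distance from joint 1 to link-1 COM:
  x_c1 = (L1/2)*cos(t1) = 1.45 * 0.7071 = 1.0253 m
Horizontal distance from joint 1 to link-2 COM:
  x_c2 = L1*cos(t1) + Lc2*cos(t1+t2)
       = 2.9*0.7071 + 1.5*0.9205 = 3.4314 m
tau1 = m1*g*x_c1 + m2*g*x_c2
     = 3*9.81*1.0253 + 7*9.81*3.4314
     = 30.1747 + 235.632
     = 265.8067 Nm


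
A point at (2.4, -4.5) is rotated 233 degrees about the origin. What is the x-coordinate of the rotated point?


x' = x*cos(theta) - y*sin(theta)
cos(233 deg) = -0.6018, sin(233 deg) = -0.7986
x' = 2.4 * -0.6018 - -4.5 * -0.7986
= -1.4444 - 3.5939
= -5.0382


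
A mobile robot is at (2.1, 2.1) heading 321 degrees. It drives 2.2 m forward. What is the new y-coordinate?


y_new = y0 + d*sin(theta)
= 2.1 + 2.2*sin(321)
= 2.1 + -1.3845
= 0.7155


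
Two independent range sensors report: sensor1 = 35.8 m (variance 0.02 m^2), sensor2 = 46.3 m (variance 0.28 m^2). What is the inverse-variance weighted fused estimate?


w1 = (1/var1) / (1/var1 + 1/var2)
   = 50.0 / (50.0 + 3.5714) = 0.9333
w2 = 1 - w1 = 0.0667
fused = w1*s1 + w2*s2 = 33.4133 + 3.0867
= 36.5 m


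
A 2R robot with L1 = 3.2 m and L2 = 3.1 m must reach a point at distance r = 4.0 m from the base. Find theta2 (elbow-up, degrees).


cos(theta2) = (r^2 - L1^2 - L2^2) / (2*L1*L2)
cos(theta2) = (16.0 - 10.24 - 9.61) / 19.84
cos(theta2) = -0.194052
theta2 = 101.1894 degrees


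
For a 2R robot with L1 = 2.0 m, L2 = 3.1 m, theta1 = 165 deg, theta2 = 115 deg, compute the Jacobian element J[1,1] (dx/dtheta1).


J[1,1] = -L1*sin(t1) - L2*sin(t1+t2)
= -2.0*sin(165) - 3.1*sin(280)
= 2.5353


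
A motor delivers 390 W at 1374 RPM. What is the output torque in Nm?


omega = 1374 * 2*pi/60 = 143.8849 rad/s
tau = P / omega = 390 / 143.8849
= 2.7105 Nm


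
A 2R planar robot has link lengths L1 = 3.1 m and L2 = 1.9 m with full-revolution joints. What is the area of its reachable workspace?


r_max = L1 + L2 = 5.0 m
r_min = |L1 - L2| = 1.2 m
Area = pi*(r_max^2 - r_min^2)
= pi*(25.0 - 1.44)
= pi * 23.56
= 74.0159 m^2


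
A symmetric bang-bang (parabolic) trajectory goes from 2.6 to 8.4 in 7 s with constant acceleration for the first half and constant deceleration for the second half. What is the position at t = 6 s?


Symmetric rest-to-rest: each phase covers (pf-p0)/2 in time T/2. 0.5*a*(T/2)^2 = (pf-p0)/2 => a = 4*(pf-p0)/T^2
a = 4*(8.4-2.6)/7^2 = 0.4735
t = 6 is in the deceleration phase (t > T/2).
p = pf - 0.5*a*(T-t)^2 = 8.4 - 0.5*0.4735*1^2
= 8.1633


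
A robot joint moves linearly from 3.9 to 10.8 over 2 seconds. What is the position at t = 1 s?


s = t/T = 1/2 = 0.5
p(t) = p0 + (pf-p0)*s
= 3.9 + (10.8 - 3.9) * 0.5
= 7.35


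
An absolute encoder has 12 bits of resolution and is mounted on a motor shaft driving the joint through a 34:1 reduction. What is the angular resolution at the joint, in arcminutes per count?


counts = 2^12 = 4096
effective counts at joint = 4096 * 34 = 139264
resolution = 360*60 / 139264
= 0.1551 arcmin/count


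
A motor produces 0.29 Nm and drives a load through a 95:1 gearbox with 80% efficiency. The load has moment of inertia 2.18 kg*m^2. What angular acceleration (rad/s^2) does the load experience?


tau_out = tau_motor * N * eta
= 0.29 * 95 * 0.8 = 22.04 Nm
alpha = tau_out / I = 22.04 / 2.18
= 10.1101 rad/s^2


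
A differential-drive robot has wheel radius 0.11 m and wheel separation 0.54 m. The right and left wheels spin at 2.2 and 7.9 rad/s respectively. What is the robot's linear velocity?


vR = r*wR = 0.11*2.2 = 0.242 m/s
vL = r*wL = 0.11*7.9 = 0.869 m/s
v = (vR+vL)/2 = 0.5555 m/s
omega = (vR-vL)/L = -1.1611 rad/s
linear velocity = 0.5555 m/s


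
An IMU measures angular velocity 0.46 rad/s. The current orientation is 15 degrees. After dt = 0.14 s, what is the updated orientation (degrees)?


delta_theta = w * dt = 0.46 * 0.14 = 0.0644 rad
= 3.6898 deg
theta_new = 15 + 3.6898 = 18.6898 deg


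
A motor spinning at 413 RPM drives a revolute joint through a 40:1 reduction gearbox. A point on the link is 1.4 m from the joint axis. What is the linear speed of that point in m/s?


omega_motor = 413 * 2*pi/60 = 43.2493 rad/s
omega_joint = omega_motor / 40 = 1.0812 rad/s
v = omega_joint * r = 1.0812 * 1.4
= 1.5137 m/s


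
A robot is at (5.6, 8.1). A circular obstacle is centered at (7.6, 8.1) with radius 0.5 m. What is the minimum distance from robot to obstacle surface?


center_dist = sqrt((5.6-7.6)^2 + (8.1-8.1)^2)
= sqrt(4.0 + 0.0)
= 2.0
min_dist = center_dist - radius = 2.0 - 0.5 = 1.5 m


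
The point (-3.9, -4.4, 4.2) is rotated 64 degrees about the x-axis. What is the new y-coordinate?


Rotation about x-axis: y' = y*cos(theta) - z*sin(theta)
= -4.4 * 0.4384 - 4.2 * 0.8988
= -5.7038


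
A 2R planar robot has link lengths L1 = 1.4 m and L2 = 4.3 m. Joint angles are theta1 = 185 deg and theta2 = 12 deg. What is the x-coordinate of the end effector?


Convert angles to radians: theta1 = 3.2289, theta2 = 0.2094
x = L1*cos(theta1) + L2*cos(theta1+theta2)
x = -1.3947 + -4.1121
x = -5.5068


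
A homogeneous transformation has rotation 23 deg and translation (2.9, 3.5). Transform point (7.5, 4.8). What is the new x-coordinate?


x' = cos(theta)*px - sin(theta)*py + tx
= 0.9205*7.5 - 0.3907*4.8 + 2.9
= 7.9283


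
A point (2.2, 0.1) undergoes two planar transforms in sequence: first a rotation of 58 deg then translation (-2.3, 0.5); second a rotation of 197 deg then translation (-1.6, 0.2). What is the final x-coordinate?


After transform 1:
x1 = cos(58)*2.2 - sin(58)*0.1 + -2.3 = -1.219
y1 = sin(58)*2.2 + cos(58)*0.1 + 0.5 = 2.4187
After transform 2:
x2 = cos(197)*-1.219 - sin(197)*2.4187 + -1.6
= 0.2729


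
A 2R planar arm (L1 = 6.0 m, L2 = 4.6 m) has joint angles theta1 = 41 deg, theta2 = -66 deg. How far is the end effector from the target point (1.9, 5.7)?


End effector via forward kinematics:
x = L1*cos(t1) + L2*cos(t1+t2) = 8.6973
y = L1*sin(t1) + L2*sin(t1+t2) = 1.9923
Distance to target:
d = sqrt((1.9 - 8.6973)^2 + (5.7 - 1.9923)^2)
= sqrt(46.2029 + 13.747)
= 7.7427 m


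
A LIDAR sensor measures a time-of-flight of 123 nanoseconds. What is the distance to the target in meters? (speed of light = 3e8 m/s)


tof = 123 ns = 1.23e-07 s
dist = c * tof / 2
= 3e8 * 1.23e-07 / 2
= 18.45 m


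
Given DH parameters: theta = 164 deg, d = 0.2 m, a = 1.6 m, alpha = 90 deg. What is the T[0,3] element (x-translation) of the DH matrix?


T[0,3] = a * cos(theta)
= 1.6 * cos(164 deg)
= 1.6 * -0.9613
= -1.538


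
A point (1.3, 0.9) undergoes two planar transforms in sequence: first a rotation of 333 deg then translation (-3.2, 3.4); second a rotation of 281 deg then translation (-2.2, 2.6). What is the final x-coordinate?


After transform 1:
x1 = cos(333)*1.3 - sin(333)*0.9 + -3.2 = -1.6331
y1 = sin(333)*1.3 + cos(333)*0.9 + 3.4 = 3.6117
After transform 2:
x2 = cos(281)*-1.6331 - sin(281)*3.6117 + -2.2
= 1.0338


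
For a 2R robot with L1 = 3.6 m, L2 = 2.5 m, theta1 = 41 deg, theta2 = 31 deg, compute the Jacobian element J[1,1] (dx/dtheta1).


J[1,1] = -L1*sin(t1) - L2*sin(t1+t2)
= -3.6*sin(41) - 2.5*sin(72)
= -4.7395


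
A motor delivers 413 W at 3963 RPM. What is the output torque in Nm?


omega = 3963 * 2*pi/60 = 415.0044 rad/s
tau = P / omega = 413 / 415.0044
= 0.9952 Nm


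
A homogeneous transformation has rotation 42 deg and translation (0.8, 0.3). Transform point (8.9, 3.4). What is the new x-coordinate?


x' = cos(theta)*px - sin(theta)*py + tx
= 0.7431*8.9 - 0.6691*3.4 + 0.8
= 5.1389


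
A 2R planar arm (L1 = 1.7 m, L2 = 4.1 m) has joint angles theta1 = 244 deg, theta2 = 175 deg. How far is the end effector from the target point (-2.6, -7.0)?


End effector via forward kinematics:
x = L1*cos(t1) + L2*cos(t1+t2) = 1.3664
y = L1*sin(t1) + L2*sin(t1+t2) = 1.9864
Distance to target:
d = sqrt((-2.6 - 1.3664)^2 + (-7.0 - 1.9864)^2)
= sqrt(15.7325 + 80.756)
= 9.8229 m


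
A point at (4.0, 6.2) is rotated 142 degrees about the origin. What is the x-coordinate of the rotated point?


x' = x*cos(theta) - y*sin(theta)
cos(142 deg) = -0.788, sin(142 deg) = 0.6157
x' = 4.0 * -0.788 - 6.2 * 0.6157
= -3.152 - 3.8171
= -6.9691


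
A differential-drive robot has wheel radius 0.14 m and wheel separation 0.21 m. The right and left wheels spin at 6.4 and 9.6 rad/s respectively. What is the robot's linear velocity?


vR = r*wR = 0.14*6.4 = 0.896 m/s
vL = r*wL = 0.14*9.6 = 1.344 m/s
v = (vR+vL)/2 = 1.12 m/s
omega = (vR-vL)/L = -2.1333 rad/s
linear velocity = 1.12 m/s


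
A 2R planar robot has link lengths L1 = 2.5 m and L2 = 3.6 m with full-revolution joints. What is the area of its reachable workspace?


r_max = L1 + L2 = 6.1 m
r_min = |L1 - L2| = 1.1 m
Area = pi*(r_max^2 - r_min^2)
= pi*(37.21 - 1.21)
= pi * 36.0
= 113.0973 m^2


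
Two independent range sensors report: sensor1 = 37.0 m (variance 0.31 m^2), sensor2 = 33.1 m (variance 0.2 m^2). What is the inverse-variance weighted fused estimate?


w1 = (1/var1) / (1/var1 + 1/var2)
   = 3.2258 / (3.2258 + 5.0) = 0.3922
w2 = 1 - w1 = 0.6078
fused = w1*s1 + w2*s2 = 14.5098 + 20.1196
= 34.6294 m


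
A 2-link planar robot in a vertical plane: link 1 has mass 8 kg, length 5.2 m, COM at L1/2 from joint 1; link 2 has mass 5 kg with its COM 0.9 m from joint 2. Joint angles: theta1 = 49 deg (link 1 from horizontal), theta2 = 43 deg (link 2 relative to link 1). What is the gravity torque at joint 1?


Horizontal distance from joint 1 to link-1 COM:
  x_c1 = (L1/2)*cos(t1) = 2.6 * 0.6561 = 1.7058 m
Horizontal distance from joint 1 to link-2 COM:
  x_c2 = L1*cos(t1) + Lc2*cos(t1+t2)
       = 5.2*0.6561 + 0.9*-0.0349 = 3.3801 m
tau1 = m1*g*x_c1 + m2*g*x_c2
     = 8*9.81*1.7058 + 5*9.81*3.3801
     = 133.8675 + 165.7938
     = 299.6613 Nm


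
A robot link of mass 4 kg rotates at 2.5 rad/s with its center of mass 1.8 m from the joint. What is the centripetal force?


F = m * omega^2 * r
= 4 * 2.5^2 * 1.8
= 4 * 6.25 * 1.8
= 45.0 N


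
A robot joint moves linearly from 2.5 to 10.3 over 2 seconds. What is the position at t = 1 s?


s = t/T = 1/2 = 0.5
p(t) = p0 + (pf-p0)*s
= 2.5 + (10.3 - 2.5) * 0.5
= 6.4


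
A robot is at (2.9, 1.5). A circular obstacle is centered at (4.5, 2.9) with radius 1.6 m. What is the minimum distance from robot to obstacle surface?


center_dist = sqrt((2.9-4.5)^2 + (1.5-2.9)^2)
= sqrt(2.56 + 1.96)
= 2.126
min_dist = center_dist - radius = 2.126 - 1.6 = 0.526 m


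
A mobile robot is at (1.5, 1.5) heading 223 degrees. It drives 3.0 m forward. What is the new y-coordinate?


y_new = y0 + d*sin(theta)
= 1.5 + 3.0*sin(223)
= 1.5 + -2.046
= -0.546


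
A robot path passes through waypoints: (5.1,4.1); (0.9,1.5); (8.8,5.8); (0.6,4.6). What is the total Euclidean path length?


Segment lengths:
  seg1 = sqrt((-4.2)^2 + (-2.6)^2) = 4.9396
  seg2 = sqrt((7.9)^2 + (4.3)^2) = 8.9944
  seg3 = sqrt((-8.2)^2 + (-1.2)^2) = 8.2873
Total = 22.2214


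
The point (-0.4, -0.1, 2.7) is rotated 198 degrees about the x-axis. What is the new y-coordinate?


Rotation about x-axis: y' = y*cos(theta) - z*sin(theta)
= -0.1 * -0.9511 - 2.7 * -0.309
= 0.9295


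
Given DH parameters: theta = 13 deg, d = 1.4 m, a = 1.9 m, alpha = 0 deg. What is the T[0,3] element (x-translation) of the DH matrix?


T[0,3] = a * cos(theta)
= 1.9 * cos(13 deg)
= 1.9 * 0.9744
= 1.8513


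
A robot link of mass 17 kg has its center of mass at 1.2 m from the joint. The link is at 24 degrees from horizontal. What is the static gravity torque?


tau = m*g*L*cos(angle)
= 17 * 9.81 * 1.2 * cos(24 deg)
= 17 * 9.81 * 1.2 * 0.9135
= 182.8224 Nm


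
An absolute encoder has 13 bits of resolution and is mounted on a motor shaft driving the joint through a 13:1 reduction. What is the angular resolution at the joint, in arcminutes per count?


counts = 2^13 = 8192
effective counts at joint = 8192 * 13 = 106496
resolution = 360*60 / 106496
= 0.2028 arcmin/count


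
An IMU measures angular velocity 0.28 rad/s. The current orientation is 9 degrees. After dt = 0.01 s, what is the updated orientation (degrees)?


delta_theta = w * dt = 0.28 * 0.01 = 0.0028 rad
= 0.1604 deg
theta_new = 9 + 0.1604 = 9.1604 deg


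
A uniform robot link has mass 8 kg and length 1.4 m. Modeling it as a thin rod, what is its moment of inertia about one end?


I = (1/3) * m * L^2
= (1/3) * 8 * 1.4^2
= 0.333333 * 8 * 1.96
= 5.2267 kg*m^2


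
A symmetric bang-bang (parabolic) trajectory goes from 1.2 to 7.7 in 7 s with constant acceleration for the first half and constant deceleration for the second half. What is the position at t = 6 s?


Symmetric rest-to-rest: each phase covers (pf-p0)/2 in time T/2. 0.5*a*(T/2)^2 = (pf-p0)/2 => a = 4*(pf-p0)/T^2
a = 4*(7.7-1.2)/7^2 = 0.5306
t = 6 is in the deceleration phase (t > T/2).
p = pf - 0.5*a*(T-t)^2 = 7.7 - 0.5*0.5306*1^2
= 7.4347


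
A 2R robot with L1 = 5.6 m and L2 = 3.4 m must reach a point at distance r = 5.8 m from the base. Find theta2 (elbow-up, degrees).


cos(theta2) = (r^2 - L1^2 - L2^2) / (2*L1*L2)
cos(theta2) = (33.64 - 31.36 - 11.56) / 38.08
cos(theta2) = -0.243697
theta2 = 104.1049 degrees


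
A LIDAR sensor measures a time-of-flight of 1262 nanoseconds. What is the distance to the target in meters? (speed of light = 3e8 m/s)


tof = 1262 ns = 1.262e-06 s
dist = c * tof / 2
= 3e8 * 1.262e-06 / 2
= 189.3 m


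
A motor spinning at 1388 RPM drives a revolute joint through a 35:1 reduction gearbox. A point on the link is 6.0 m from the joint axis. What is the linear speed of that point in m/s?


omega_motor = 1388 * 2*pi/60 = 145.351 rad/s
omega_joint = omega_motor / 35 = 4.1529 rad/s
v = omega_joint * r = 4.1529 * 6.0
= 24.9173 m/s


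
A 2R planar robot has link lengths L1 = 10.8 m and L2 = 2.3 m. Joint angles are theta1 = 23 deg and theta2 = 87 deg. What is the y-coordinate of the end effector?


Convert angles to radians: theta1 = 0.4014, theta2 = 1.5184
y = L1*sin(theta1) + L2*sin(theta1+theta2)
y = 4.2199 + 2.1613
y = 6.3812


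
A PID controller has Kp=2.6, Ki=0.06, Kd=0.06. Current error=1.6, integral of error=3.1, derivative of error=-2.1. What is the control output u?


u = Kp*e + Ki*int(e) + Kd*de/dt
= 2.6*1.6 + 0.06*3.1 + 0.06*(-2.1)
= 4.16 + 0.186 + -0.126
= 4.22


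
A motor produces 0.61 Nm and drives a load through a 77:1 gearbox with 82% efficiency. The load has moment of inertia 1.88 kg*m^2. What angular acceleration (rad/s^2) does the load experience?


tau_out = tau_motor * N * eta
= 0.61 * 77 * 0.82 = 38.5154 Nm
alpha = tau_out / I = 38.5154 / 1.88
= 20.4869 rad/s^2


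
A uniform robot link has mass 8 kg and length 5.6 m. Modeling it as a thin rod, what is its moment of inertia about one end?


I = (1/3) * m * L^2
= (1/3) * 8 * 5.6^2
= 0.333333 * 8 * 31.36
= 83.6267 kg*m^2


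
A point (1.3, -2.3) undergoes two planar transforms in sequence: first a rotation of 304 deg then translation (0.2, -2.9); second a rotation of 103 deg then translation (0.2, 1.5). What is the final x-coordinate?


After transform 1:
x1 = cos(304)*1.3 - sin(304)*-2.3 + 0.2 = -0.9798
y1 = sin(304)*1.3 + cos(304)*-2.3 + -2.9 = -5.2639
After transform 2:
x2 = cos(103)*-0.9798 - sin(103)*-5.2639 + 0.2
= 5.5494


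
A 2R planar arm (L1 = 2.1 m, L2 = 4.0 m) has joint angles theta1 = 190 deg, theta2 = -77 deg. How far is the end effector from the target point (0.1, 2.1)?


End effector via forward kinematics:
x = L1*cos(t1) + L2*cos(t1+t2) = -3.631
y = L1*sin(t1) + L2*sin(t1+t2) = 3.3174
Distance to target:
d = sqrt((0.1 - -3.631)^2 + (2.1 - 3.3174)^2)
= sqrt(13.9205 + 1.482)
= 3.9246 m


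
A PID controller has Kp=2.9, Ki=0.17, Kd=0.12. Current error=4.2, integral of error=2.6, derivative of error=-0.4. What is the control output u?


u = Kp*e + Ki*int(e) + Kd*de/dt
= 2.9*4.2 + 0.17*2.6 + 0.12*(-0.4)
= 12.18 + 0.442 + -0.048
= 12.574


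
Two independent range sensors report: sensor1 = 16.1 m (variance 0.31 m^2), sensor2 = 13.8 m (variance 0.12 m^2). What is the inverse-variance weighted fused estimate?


w1 = (1/var1) / (1/var1 + 1/var2)
   = 3.2258 / (3.2258 + 8.3333) = 0.2791
w2 = 1 - w1 = 0.7209
fused = w1*s1 + w2*s2 = 4.493 + 9.9488
= 14.4419 m


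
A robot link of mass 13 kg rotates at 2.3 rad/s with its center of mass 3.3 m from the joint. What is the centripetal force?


F = m * omega^2 * r
= 13 * 2.3^2 * 3.3
= 13 * 5.29 * 3.3
= 226.941 N


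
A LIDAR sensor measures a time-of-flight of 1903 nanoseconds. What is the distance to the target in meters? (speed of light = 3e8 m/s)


tof = 1903 ns = 1.903e-06 s
dist = c * tof / 2
= 3e8 * 1.903e-06 / 2
= 285.45 m


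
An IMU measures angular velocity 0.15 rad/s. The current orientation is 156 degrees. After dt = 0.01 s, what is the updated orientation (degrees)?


delta_theta = w * dt = 0.15 * 0.01 = 0.0015 rad
= 0.0859 deg
theta_new = 156 + 0.0859 = 156.0859 deg


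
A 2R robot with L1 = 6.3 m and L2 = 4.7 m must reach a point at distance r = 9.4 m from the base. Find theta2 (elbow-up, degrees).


cos(theta2) = (r^2 - L1^2 - L2^2) / (2*L1*L2)
cos(theta2) = (88.36 - 39.69 - 22.09) / 59.22
cos(theta2) = 0.448835
theta2 = 63.331 degrees


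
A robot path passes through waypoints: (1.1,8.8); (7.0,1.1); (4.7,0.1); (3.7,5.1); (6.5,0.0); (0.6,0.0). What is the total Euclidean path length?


Segment lengths:
  seg1 = sqrt((5.9)^2 + (-7.7)^2) = 9.7005
  seg2 = sqrt((-2.3)^2 + (-1.0)^2) = 2.508
  seg3 = sqrt((-1.0)^2 + (5.0)^2) = 5.099
  seg4 = sqrt((2.8)^2 + (-5.1)^2) = 5.8181
  seg5 = sqrt((-5.9)^2 + (0.0)^2) = 5.9
Total = 29.0256


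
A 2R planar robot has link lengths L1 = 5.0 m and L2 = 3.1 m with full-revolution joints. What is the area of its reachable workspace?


r_max = L1 + L2 = 8.1 m
r_min = |L1 - L2| = 1.9 m
Area = pi*(r_max^2 - r_min^2)
= pi*(65.61 - 3.61)
= pi * 62.0
= 194.7787 m^2


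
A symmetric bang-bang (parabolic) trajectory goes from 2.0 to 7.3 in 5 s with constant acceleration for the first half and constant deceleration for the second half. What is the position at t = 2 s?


Symmetric rest-to-rest: each phase covers (pf-p0)/2 in time T/2. 0.5*a*(T/2)^2 = (pf-p0)/2 => a = 4*(pf-p0)/T^2
a = 4*(7.3-2.0)/5^2 = 0.848
t = 2 is in the acceleration phase (t <= T/2).
p = p0 + 0.5*a*t^2 = 2.0 + 0.5*0.848*2^2
= 3.696


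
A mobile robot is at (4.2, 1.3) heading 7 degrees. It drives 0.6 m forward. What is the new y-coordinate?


y_new = y0 + d*sin(theta)
= 1.3 + 0.6*sin(7)
= 1.3 + 0.0731
= 1.3731


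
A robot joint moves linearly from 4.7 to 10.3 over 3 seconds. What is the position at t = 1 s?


s = t/T = 1/3 = 0.3333
p(t) = p0 + (pf-p0)*s
= 4.7 + (10.3 - 4.7) * 0.3333
= 6.5667


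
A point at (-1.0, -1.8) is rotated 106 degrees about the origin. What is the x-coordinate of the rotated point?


x' = x*cos(theta) - y*sin(theta)
cos(106 deg) = -0.2756, sin(106 deg) = 0.9613
x' = -1.0 * -0.2756 - -1.8 * 0.9613
= 0.2756 - -1.7303
= 2.0059


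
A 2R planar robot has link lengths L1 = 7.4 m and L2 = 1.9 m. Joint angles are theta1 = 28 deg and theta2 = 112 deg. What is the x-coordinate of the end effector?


Convert angles to radians: theta1 = 0.4887, theta2 = 1.9548
x = L1*cos(theta1) + L2*cos(theta1+theta2)
x = 6.5338 + -1.4555
x = 5.0783


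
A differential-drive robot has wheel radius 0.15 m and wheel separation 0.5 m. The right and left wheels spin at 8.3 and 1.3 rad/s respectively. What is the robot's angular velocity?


vR = r*wR = 0.15*8.3 = 1.245 m/s
vL = r*wL = 0.15*1.3 = 0.195 m/s
v = (vR+vL)/2 = 0.72 m/s
omega = (vR-vL)/L = 2.1 rad/s
angular velocity = 2.1 rad/s


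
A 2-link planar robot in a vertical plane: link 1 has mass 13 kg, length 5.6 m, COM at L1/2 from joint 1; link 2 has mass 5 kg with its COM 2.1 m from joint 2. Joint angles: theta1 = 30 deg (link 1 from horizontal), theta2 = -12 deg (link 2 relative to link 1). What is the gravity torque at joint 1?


Horizontal distance from joint 1 to link-1 COM:
  x_c1 = (L1/2)*cos(t1) = 2.8 * 0.866 = 2.4249 m
Horizontal distance from joint 1 to link-2 COM:
  x_c2 = L1*cos(t1) + Lc2*cos(t1+t2)
       = 5.6*0.866 + 2.1*0.9511 = 6.847 m
tau1 = m1*g*x_c1 + m2*g*x_c2
     = 13*9.81*2.4249 + 5*9.81*6.847
     = 309.2438 + 335.8434
     = 645.0872 Nm


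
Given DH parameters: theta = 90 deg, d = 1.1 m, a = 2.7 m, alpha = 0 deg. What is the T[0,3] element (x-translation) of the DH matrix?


T[0,3] = a * cos(theta)
= 2.7 * cos(90 deg)
= 2.7 * 0.0
= 0.0


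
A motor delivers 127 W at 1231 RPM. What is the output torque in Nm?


omega = 1231 * 2*pi/60 = 128.91 rad/s
tau = P / omega = 127 / 128.91
= 0.9852 Nm


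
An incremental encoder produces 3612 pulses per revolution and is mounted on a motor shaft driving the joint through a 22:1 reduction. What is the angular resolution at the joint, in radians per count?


counts per rev = 3612
effective counts at joint = 3612 * 22 = 79464
resolution = 2*pi / 79464
= 7.9070e-05 rad/count


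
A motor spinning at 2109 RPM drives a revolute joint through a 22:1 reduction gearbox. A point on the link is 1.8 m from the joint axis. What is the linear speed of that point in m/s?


omega_motor = 2109 * 2*pi/60 = 220.854 rad/s
omega_joint = omega_motor / 22 = 10.0388 rad/s
v = omega_joint * r = 10.0388 * 1.8
= 18.0699 m/s


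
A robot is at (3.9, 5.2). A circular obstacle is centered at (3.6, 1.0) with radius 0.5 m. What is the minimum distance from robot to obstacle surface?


center_dist = sqrt((3.9-3.6)^2 + (5.2-1.0)^2)
= sqrt(0.09 + 17.64)
= 4.2107
min_dist = center_dist - radius = 4.2107 - 0.5 = 3.7107 m


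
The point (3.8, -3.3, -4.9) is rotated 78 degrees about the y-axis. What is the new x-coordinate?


Rotation about y-axis: x' = x*cos(theta) + z*sin(theta)
= 3.8 * 0.2079 + -4.9 * 0.9781
= -4.0029


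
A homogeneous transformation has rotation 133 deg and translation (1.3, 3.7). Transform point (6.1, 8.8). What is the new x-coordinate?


x' = cos(theta)*px - sin(theta)*py + tx
= -0.682*6.1 - 0.7314*8.8 + 1.3
= -9.2961


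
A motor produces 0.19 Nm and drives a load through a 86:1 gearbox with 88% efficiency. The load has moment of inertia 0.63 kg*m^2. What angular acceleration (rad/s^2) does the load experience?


tau_out = tau_motor * N * eta
= 0.19 * 86 * 0.88 = 14.3792 Nm
alpha = tau_out / I = 14.3792 / 0.63
= 22.8241 rad/s^2


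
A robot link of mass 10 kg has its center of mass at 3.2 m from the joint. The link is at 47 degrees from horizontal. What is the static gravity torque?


tau = m*g*L*cos(angle)
= 10 * 9.81 * 3.2 * cos(47 deg)
= 10 * 9.81 * 3.2 * 0.682
= 214.0929 Nm


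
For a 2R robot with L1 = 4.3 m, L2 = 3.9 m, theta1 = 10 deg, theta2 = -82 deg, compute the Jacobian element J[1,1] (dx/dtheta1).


J[1,1] = -L1*sin(t1) - L2*sin(t1+t2)
= -4.3*sin(10) - 3.9*sin(-72)
= 2.9624


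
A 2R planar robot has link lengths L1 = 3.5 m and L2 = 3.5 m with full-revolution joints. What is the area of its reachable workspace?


r_max = L1 + L2 = 7.0 m
r_min = |L1 - L2| = 0.0 m
Area = pi*(r_max^2 - r_min^2)
= pi*(49.0 - 0.0)
= pi * 49.0
= 153.938 m^2


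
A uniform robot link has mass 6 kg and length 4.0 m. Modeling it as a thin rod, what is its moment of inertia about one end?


I = (1/3) * m * L^2
= (1/3) * 6 * 4.0^2
= 0.333333 * 6 * 16.0
= 32.0 kg*m^2


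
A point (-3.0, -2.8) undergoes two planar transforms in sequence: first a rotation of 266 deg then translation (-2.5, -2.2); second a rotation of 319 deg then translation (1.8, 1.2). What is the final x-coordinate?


After transform 1:
x1 = cos(266)*-3.0 - sin(266)*-2.8 + -2.5 = -5.0839
y1 = sin(266)*-3.0 + cos(266)*-2.8 + -2.2 = 0.988
After transform 2:
x2 = cos(319)*-5.0839 - sin(319)*0.988 + 1.8
= -1.3887


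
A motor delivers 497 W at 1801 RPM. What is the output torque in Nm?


omega = 1801 * 2*pi/60 = 188.6003 rad/s
tau = P / omega = 497 / 188.6003
= 2.6352 Nm


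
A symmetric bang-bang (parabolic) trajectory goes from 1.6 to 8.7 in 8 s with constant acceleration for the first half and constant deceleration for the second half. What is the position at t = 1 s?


Symmetric rest-to-rest: each phase covers (pf-p0)/2 in time T/2. 0.5*a*(T/2)^2 = (pf-p0)/2 => a = 4*(pf-p0)/T^2
a = 4*(8.7-1.6)/8^2 = 0.4437
t = 1 is in the acceleration phase (t <= T/2).
p = p0 + 0.5*a*t^2 = 1.6 + 0.5*0.4437*1^2
= 1.8219


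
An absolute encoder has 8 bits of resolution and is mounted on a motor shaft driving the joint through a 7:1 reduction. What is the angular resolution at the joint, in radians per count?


counts = 2^8 = 256
effective counts at joint = 256 * 7 = 1792
resolution = 2*pi / 1792
= 0.0035 rad/count


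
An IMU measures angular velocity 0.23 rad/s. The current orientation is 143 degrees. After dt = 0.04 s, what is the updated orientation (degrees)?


delta_theta = w * dt = 0.23 * 0.04 = 0.0092 rad
= 0.5271 deg
theta_new = 143 + 0.5271 = 143.5271 deg


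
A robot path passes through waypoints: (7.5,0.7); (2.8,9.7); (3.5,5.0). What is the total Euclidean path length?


Segment lengths:
  seg1 = sqrt((-4.7)^2 + (9.0)^2) = 10.1533
  seg2 = sqrt((0.7)^2 + (-4.7)^2) = 4.7518
Total = 14.9052


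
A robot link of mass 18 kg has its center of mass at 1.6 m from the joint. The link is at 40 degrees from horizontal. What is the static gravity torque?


tau = m*g*L*cos(angle)
= 18 * 9.81 * 1.6 * cos(40 deg)
= 18 * 9.81 * 1.6 * 0.766
= 216.429 Nm


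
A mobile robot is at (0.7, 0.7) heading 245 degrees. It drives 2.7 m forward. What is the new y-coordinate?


y_new = y0 + d*sin(theta)
= 0.7 + 2.7*sin(245)
= 0.7 + -2.447
= -1.747


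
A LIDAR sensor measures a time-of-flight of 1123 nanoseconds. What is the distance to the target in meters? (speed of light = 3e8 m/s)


tof = 1123 ns = 1.123e-06 s
dist = c * tof / 2
= 3e8 * 1.123e-06 / 2
= 168.45 m


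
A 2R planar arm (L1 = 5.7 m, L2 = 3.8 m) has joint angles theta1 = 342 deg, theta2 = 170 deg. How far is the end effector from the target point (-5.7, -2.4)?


End effector via forward kinematics:
x = L1*cos(t1) + L2*cos(t1+t2) = 2.0658
y = L1*sin(t1) + L2*sin(t1+t2) = 0.0226
Distance to target:
d = sqrt((-5.7 - 2.0658)^2 + (-2.4 - 0.0226)^2)
= sqrt(60.308 + 5.869)
= 8.1349 m


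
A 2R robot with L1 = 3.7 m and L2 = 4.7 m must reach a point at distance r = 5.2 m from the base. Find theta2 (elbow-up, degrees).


cos(theta2) = (r^2 - L1^2 - L2^2) / (2*L1*L2)
cos(theta2) = (27.04 - 13.69 - 22.09) / 34.78
cos(theta2) = -0.251294
theta2 = 104.5541 degrees


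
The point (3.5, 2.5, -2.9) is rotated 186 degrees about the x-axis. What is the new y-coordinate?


Rotation about x-axis: y' = y*cos(theta) - z*sin(theta)
= 2.5 * -0.9945 - -2.9 * -0.1045
= -2.7894


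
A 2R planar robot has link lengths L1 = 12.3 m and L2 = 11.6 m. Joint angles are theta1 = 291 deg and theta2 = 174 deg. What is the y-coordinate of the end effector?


Convert angles to radians: theta1 = 5.0789, theta2 = 3.0369
y = L1*sin(theta1) + L2*sin(theta1+theta2)
y = -11.483 + 11.2047
y = -0.2783


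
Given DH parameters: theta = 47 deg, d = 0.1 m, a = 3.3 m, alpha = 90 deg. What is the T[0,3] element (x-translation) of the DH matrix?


T[0,3] = a * cos(theta)
= 3.3 * cos(47 deg)
= 3.3 * 0.682
= 2.2506


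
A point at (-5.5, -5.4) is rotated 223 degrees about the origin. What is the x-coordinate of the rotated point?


x' = x*cos(theta) - y*sin(theta)
cos(223 deg) = -0.7314, sin(223 deg) = -0.682
x' = -5.5 * -0.7314 - -5.4 * -0.682
= 4.0224 - 3.6828
= 0.3397


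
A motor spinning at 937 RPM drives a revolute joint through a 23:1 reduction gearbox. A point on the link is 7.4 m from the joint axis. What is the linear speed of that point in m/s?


omega_motor = 937 * 2*pi/60 = 98.1224 rad/s
omega_joint = omega_motor / 23 = 4.2662 rad/s
v = omega_joint * r = 4.2662 * 7.4
= 31.5698 m/s


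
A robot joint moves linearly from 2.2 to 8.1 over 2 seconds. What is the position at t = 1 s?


s = t/T = 1/2 = 0.5
p(t) = p0 + (pf-p0)*s
= 2.2 + (8.1 - 2.2) * 0.5
= 5.15


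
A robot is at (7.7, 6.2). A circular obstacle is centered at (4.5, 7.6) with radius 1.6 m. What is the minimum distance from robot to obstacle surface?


center_dist = sqrt((7.7-4.5)^2 + (6.2-7.6)^2)
= sqrt(10.24 + 1.96)
= 3.4928
min_dist = center_dist - radius = 3.4928 - 1.6 = 1.8928 m


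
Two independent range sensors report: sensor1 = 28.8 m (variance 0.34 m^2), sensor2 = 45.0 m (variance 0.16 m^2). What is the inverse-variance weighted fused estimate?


w1 = (1/var1) / (1/var1 + 1/var2)
   = 2.9412 / (2.9412 + 6.25) = 0.32
w2 = 1 - w1 = 0.68
fused = w1*s1 + w2*s2 = 9.216 + 30.6
= 39.816 m


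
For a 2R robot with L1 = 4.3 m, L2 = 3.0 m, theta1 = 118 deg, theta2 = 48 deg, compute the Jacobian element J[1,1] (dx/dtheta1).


J[1,1] = -L1*sin(t1) - L2*sin(t1+t2)
= -4.3*sin(118) - 3.0*sin(166)
= -4.5224


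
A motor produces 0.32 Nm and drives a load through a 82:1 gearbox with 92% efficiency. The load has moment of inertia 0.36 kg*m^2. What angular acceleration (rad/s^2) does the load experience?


tau_out = tau_motor * N * eta
= 0.32 * 82 * 0.92 = 24.1408 Nm
alpha = tau_out / I = 24.1408 / 0.36
= 67.0578 rad/s^2


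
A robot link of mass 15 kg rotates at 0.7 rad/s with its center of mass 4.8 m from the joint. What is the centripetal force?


F = m * omega^2 * r
= 15 * 0.7^2 * 4.8
= 15 * 0.49 * 4.8
= 35.28 N


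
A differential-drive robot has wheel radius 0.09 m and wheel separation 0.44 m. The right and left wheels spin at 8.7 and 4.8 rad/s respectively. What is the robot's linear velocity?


vR = r*wR = 0.09*8.7 = 0.783 m/s
vL = r*wL = 0.09*4.8 = 0.432 m/s
v = (vR+vL)/2 = 0.6075 m/s
omega = (vR-vL)/L = 0.7977 rad/s
linear velocity = 0.6075 m/s


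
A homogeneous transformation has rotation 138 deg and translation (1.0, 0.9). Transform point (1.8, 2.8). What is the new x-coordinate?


x' = cos(theta)*px - sin(theta)*py + tx
= -0.7431*1.8 - 0.6691*2.8 + 1.0
= -2.2112


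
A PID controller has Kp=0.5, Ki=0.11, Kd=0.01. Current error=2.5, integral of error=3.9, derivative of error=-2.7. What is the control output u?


u = Kp*e + Ki*int(e) + Kd*de/dt
= 0.5*2.5 + 0.11*3.9 + 0.01*(-2.7)
= 1.25 + 0.429 + -0.027
= 1.652


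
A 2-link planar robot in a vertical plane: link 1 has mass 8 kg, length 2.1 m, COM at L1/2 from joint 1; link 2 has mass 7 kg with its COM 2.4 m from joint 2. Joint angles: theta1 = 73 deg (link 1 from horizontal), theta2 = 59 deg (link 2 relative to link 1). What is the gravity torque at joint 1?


Horizontal distance from joint 1 to link-1 COM:
  x_c1 = (L1/2)*cos(t1) = 1.05 * 0.2924 = 0.307 m
Horizontal distance from joint 1 to link-2 COM:
  x_c2 = L1*cos(t1) + Lc2*cos(t1+t2)
       = 2.1*0.2924 + 2.4*-0.6691 = -0.9919 m
tau1 = m1*g*x_c1 + m2*g*x_c2
     = 8*9.81*0.307 + 7*9.81*-0.9919
     = 24.0926 + -68.116
     = -44.0234 Nm


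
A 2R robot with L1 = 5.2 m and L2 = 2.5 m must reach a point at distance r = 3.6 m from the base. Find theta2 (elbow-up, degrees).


cos(theta2) = (r^2 - L1^2 - L2^2) / (2*L1*L2)
cos(theta2) = (12.96 - 27.04 - 6.25) / 26.0
cos(theta2) = -0.781923
theta2 = 141.437 degrees


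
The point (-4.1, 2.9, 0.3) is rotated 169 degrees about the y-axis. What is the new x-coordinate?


Rotation about y-axis: x' = x*cos(theta) + z*sin(theta)
= -4.1 * -0.9816 + 0.3 * 0.1908
= 4.0819


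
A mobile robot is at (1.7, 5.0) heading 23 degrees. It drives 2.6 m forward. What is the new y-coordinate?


y_new = y0 + d*sin(theta)
= 5.0 + 2.6*sin(23)
= 5.0 + 1.0159
= 6.0159


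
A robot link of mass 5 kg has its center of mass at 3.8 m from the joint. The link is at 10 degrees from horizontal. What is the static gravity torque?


tau = m*g*L*cos(angle)
= 5 * 9.81 * 3.8 * cos(10 deg)
= 5 * 9.81 * 3.8 * 0.9848
= 183.5583 Nm


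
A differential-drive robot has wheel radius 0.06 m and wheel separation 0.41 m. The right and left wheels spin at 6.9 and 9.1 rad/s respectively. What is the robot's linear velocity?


vR = r*wR = 0.06*6.9 = 0.414 m/s
vL = r*wL = 0.06*9.1 = 0.546 m/s
v = (vR+vL)/2 = 0.48 m/s
omega = (vR-vL)/L = -0.322 rad/s
linear velocity = 0.48 m/s


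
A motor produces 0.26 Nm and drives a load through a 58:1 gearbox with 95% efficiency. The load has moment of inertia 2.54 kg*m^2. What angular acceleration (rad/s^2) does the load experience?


tau_out = tau_motor * N * eta
= 0.26 * 58 * 0.95 = 14.326 Nm
alpha = tau_out / I = 14.326 / 2.54
= 5.6402 rad/s^2


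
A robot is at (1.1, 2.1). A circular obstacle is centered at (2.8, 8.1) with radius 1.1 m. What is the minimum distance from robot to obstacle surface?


center_dist = sqrt((1.1-2.8)^2 + (2.1-8.1)^2)
= sqrt(2.89 + 36.0)
= 6.2362
min_dist = center_dist - radius = 6.2362 - 1.1 = 5.1362 m


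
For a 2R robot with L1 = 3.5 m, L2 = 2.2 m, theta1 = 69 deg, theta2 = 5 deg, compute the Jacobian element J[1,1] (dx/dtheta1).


J[1,1] = -L1*sin(t1) - L2*sin(t1+t2)
= -3.5*sin(69) - 2.2*sin(74)
= -5.3823


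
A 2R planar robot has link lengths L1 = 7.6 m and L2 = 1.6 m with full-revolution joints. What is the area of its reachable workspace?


r_max = L1 + L2 = 9.2 m
r_min = |L1 - L2| = 6.0 m
Area = pi*(r_max^2 - r_min^2)
= pi*(84.64 - 36.0)
= pi * 48.64
= 152.8071 m^2


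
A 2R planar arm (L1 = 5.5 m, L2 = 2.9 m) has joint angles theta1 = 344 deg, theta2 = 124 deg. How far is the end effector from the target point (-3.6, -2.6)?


End effector via forward kinematics:
x = L1*cos(t1) + L2*cos(t1+t2) = 4.3908
y = L1*sin(t1) + L2*sin(t1+t2) = 1.2421
Distance to target:
d = sqrt((-3.6 - 4.3908)^2 + (-2.6 - 1.2421)^2)
= sqrt(63.8527 + 14.7614)
= 8.8665 m


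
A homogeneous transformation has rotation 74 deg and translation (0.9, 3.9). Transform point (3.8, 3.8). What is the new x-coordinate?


x' = cos(theta)*px - sin(theta)*py + tx
= 0.2756*3.8 - 0.9613*3.8 + 0.9
= -1.7054


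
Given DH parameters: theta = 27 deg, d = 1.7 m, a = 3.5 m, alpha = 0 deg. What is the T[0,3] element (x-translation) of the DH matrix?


T[0,3] = a * cos(theta)
= 3.5 * cos(27 deg)
= 3.5 * 0.891
= 3.1185


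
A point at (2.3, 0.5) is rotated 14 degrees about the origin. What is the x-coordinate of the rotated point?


x' = x*cos(theta) - y*sin(theta)
cos(14 deg) = 0.9703, sin(14 deg) = 0.2419
x' = 2.3 * 0.9703 - 0.5 * 0.2419
= 2.2317 - 0.121
= 2.1107


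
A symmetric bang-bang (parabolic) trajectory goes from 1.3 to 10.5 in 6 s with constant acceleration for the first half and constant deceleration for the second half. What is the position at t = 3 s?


Symmetric rest-to-rest: each phase covers (pf-p0)/2 in time T/2. 0.5*a*(T/2)^2 = (pf-p0)/2 => a = 4*(pf-p0)/T^2
a = 4*(10.5-1.3)/6^2 = 1.0222
t = 3 is in the acceleration phase (t <= T/2).
p = p0 + 0.5*a*t^2 = 1.3 + 0.5*1.0222*3^2
= 5.9


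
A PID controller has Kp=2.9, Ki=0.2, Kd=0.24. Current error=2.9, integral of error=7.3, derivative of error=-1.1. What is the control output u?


u = Kp*e + Ki*int(e) + Kd*de/dt
= 2.9*2.9 + 0.2*7.3 + 0.24*(-1.1)
= 8.41 + 1.46 + -0.264
= 9.606


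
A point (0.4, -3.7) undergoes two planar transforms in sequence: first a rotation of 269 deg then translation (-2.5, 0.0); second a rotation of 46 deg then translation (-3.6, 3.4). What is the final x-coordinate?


After transform 1:
x1 = cos(269)*0.4 - sin(269)*-3.7 + -2.5 = -6.2064
y1 = sin(269)*0.4 + cos(269)*-3.7 + 0.0 = -0.3354
After transform 2:
x2 = cos(46)*-6.2064 - sin(46)*-0.3354 + -3.6
= -7.6701


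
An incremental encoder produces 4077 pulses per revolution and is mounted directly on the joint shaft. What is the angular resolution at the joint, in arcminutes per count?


counts per rev = 4077
resolution = 360*60 / 4077
= 5.298 arcmin/count
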